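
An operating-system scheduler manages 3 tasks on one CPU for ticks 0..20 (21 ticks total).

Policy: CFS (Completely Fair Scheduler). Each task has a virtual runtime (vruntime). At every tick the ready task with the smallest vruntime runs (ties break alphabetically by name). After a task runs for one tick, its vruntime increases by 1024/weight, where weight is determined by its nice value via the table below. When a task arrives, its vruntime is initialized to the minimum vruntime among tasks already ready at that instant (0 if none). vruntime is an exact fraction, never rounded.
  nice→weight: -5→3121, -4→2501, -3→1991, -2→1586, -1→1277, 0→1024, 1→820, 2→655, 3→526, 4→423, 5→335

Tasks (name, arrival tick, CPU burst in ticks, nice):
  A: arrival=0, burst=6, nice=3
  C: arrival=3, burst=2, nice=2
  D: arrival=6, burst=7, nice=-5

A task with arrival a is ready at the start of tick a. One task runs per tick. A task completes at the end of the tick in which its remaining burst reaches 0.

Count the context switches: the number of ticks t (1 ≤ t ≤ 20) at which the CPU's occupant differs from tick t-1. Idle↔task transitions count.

t=0: vr[A=0] → run A
t=1: vr[A=512/263] → run A
t=2: vr[A=1024/263] → run A
t=3: vr[A=1536/263 C=1536/263] → run A
t=4: vr[A=2048/263 C=1536/263] → run C
t=5: vr[A=2048/263 C=1275392/172265] → run C
t=6: vr[A=2048/263 D=2048/263] → run A
t=7: vr[A=2560/263 D=2048/263] → run D
t=8: vr[A=2560/263 D=6661120/820823] → run D
t=9: vr[A=2560/263 D=6930432/820823] → run D
t=10: vr[A=2560/263 D=7199744/820823] → run D
t=11: vr[A=2560/263 D=7469056/820823] → run D
t=12: vr[A=2560/263 D=7738368/820823] → run D
t=13: vr[A=2560/263 D=8007680/820823] → run A
t=14: vr[D=8007680/820823] → run D
t=15: (idle)
t=16: (idle)
t=17: (idle)
t=18: (idle)
t=19: (idle)
t=20: (idle)

context switches = 6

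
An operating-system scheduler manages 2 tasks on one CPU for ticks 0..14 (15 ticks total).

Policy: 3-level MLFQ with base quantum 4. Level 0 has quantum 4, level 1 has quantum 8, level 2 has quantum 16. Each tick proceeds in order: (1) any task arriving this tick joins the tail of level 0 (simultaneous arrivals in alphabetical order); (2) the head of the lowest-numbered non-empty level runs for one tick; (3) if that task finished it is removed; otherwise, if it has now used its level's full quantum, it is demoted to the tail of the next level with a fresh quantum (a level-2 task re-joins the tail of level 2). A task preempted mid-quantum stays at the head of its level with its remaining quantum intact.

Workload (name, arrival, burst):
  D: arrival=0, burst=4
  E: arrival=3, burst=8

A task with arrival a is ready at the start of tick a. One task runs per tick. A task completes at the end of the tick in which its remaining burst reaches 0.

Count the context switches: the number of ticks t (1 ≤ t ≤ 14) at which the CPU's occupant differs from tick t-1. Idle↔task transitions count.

context switches = 2

t=0: L0/L1/L2 = D/-/- → run D
t=1: L0/L1/L2 = D/-/- → run D
t=2: L0/L1/L2 = D/-/- → run D
t=3: L0/L1/L2 = DE/-/- → run D
t=4: L0/L1/L2 = E/-/- → run E
t=5: L0/L1/L2 = E/-/- → run E
t=6: L0/L1/L2 = E/-/- → run E
t=7: L0/L1/L2 = E/-/- → run E
t=8: L0/L1/L2 = -/E/- → run E
t=9: L0/L1/L2 = -/E/- → run E
t=10: L0/L1/L2 = -/E/- → run E
t=11: L0/L1/L2 = -/E/- → run E
t=12: (idle)
t=13: (idle)
t=14: (idle)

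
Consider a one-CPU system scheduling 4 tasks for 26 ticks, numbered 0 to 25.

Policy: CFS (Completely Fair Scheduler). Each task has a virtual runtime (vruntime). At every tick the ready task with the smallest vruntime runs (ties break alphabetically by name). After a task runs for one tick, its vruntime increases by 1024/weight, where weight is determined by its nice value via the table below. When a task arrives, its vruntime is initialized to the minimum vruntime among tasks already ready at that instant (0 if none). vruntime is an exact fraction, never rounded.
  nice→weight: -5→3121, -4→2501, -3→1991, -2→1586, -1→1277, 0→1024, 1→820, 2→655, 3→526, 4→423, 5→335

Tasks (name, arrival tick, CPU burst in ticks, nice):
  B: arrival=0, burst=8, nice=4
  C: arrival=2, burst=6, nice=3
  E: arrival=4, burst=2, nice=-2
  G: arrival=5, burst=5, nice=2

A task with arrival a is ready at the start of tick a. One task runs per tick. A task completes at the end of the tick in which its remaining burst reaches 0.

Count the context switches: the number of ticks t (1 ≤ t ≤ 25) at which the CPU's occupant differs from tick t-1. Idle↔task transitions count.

t=0: vr[B=0] → run B
t=1: vr[B=1024/423] → run B
t=2: vr[B=2048/423 C=2048/423] → run B
t=3: vr[B=1024/141 C=2048/423] → run C
t=4: vr[B=1024/141 C=755200/111249 E=755200/111249] → run C
t=5: vr[B=1024/141 C=971776/111249 E=755200/111249 G=755200/111249] → run E
t=6: vr[B=1024/141 C=971776/111249 E=655833088/88220457 G=755200/111249] → run G
t=7: vr[B=1024/141 C=971776/111249 E=655833088/88220457 G=608574976/72868095] → run B
t=8: vr[B=4096/423 C=971776/111249 E=655833088/88220457 G=608574976/72868095] → run E
t=9: vr[B=4096/423 C=971776/111249 G=608574976/72868095] → run G
t=10: vr[B=4096/423 C=971776/111249 G=722493952/72868095] → run C
t=11: vr[B=4096/423 C=1188352/111249 G=722493952/72868095] → run B
t=12: vr[B=5120/423 C=1188352/111249 G=722493952/72868095] → run G
t=13: vr[B=5120/423 C=1188352/111249 G=836412928/72868095] → run C
t=14: vr[B=5120/423 C=1404928/111249 G=836412928/72868095] → run G
t=15: vr[B=5120/423 C=1404928/111249 G=950331904/72868095] → run B
t=16: vr[B=2048/141 C=1404928/111249 G=950331904/72868095] → run C
t=17: vr[B=2048/141 C=1621504/111249 G=950331904/72868095] → run G
t=18: vr[B=2048/141 C=1621504/111249] → run B
t=19: vr[B=7168/423 C=1621504/111249] → run C
t=20: vr[B=7168/423] → run B
t=21: (idle)
t=22: (idle)
t=23: (idle)
t=24: (idle)
t=25: (idle)

context switches = 18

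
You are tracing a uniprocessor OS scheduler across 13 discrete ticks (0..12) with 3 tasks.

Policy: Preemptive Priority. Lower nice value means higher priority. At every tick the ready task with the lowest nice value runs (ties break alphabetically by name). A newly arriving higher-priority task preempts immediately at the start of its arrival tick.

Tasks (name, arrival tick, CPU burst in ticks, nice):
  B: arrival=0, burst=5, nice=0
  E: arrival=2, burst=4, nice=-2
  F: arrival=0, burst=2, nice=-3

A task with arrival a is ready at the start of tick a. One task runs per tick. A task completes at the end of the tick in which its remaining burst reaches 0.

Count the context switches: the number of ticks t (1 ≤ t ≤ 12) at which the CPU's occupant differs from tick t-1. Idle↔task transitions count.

context switches = 3

t=0: ready={B,F} → run F
t=1: ready={B,F} → run F
t=2: ready={B,E} → run E
t=3: ready={B,E} → run E
t=4: ready={B,E} → run E
t=5: ready={B,E} → run E
t=6: ready={B} → run B
t=7: ready={B} → run B
t=8: ready={B} → run B
t=9: ready={B} → run B
t=10: ready={B} → run B
t=11: (idle)
t=12: (idle)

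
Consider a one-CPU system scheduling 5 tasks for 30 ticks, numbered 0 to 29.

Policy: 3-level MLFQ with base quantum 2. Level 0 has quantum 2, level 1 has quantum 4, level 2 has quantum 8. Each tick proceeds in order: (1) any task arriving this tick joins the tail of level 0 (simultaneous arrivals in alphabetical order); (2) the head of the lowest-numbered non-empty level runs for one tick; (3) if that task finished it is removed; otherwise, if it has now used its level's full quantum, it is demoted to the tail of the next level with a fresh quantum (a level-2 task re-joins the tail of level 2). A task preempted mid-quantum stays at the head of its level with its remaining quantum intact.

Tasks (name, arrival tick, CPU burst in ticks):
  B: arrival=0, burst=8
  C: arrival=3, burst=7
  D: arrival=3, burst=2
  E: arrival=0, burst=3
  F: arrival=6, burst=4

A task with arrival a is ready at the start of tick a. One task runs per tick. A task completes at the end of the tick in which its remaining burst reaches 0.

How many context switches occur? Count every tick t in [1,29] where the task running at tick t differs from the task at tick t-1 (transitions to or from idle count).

t=0: L0/L1/L2 = BE/-/- → run B
t=1: L0/L1/L2 = BE/-/- → run B
t=2: L0/L1/L2 = E/B/- → run E
t=3: L0/L1/L2 = ECD/B/- → run E
t=4: L0/L1/L2 = CD/BE/- → run C
t=5: L0/L1/L2 = CD/BE/- → run C
t=6: L0/L1/L2 = DF/BEC/- → run D
t=7: L0/L1/L2 = DF/BEC/- → run D
t=8: L0/L1/L2 = F/BEC/- → run F
t=9: L0/L1/L2 = F/BEC/- → run F
t=10: L0/L1/L2 = -/BECF/- → run B
t=11: L0/L1/L2 = -/BECF/- → run B
t=12: L0/L1/L2 = -/BECF/- → run B
t=13: L0/L1/L2 = -/BECF/- → run B
t=14: L0/L1/L2 = -/ECF/B → run E
t=15: L0/L1/L2 = -/CF/B → run C
t=16: L0/L1/L2 = -/CF/B → run C
t=17: L0/L1/L2 = -/CF/B → run C
t=18: L0/L1/L2 = -/CF/B → run C
t=19: L0/L1/L2 = -/F/BC → run F
t=20: L0/L1/L2 = -/F/BC → run F
t=21: L0/L1/L2 = -/-/BC → run B
t=22: L0/L1/L2 = -/-/BC → run B
t=23: L0/L1/L2 = -/-/C → run C
t=24: (idle)
t=25: (idle)
t=26: (idle)
t=27: (idle)
t=28: (idle)
t=29: (idle)

context switches = 11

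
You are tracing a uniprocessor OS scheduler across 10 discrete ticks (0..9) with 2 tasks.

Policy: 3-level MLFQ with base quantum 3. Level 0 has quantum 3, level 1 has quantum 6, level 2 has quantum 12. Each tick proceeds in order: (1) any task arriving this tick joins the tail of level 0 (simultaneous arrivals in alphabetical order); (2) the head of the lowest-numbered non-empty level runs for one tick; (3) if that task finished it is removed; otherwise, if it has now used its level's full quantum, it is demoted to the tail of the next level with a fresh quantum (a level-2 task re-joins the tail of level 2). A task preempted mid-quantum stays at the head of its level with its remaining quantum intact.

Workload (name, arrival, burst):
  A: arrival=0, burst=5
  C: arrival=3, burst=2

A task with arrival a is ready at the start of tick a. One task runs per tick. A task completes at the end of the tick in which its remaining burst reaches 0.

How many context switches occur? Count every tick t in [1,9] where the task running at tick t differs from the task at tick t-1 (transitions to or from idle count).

context switches = 3

t=0: L0/L1/L2 = A/-/- → run A
t=1: L0/L1/L2 = A/-/- → run A
t=2: L0/L1/L2 = A/-/- → run A
t=3: L0/L1/L2 = C/A/- → run C
t=4: L0/L1/L2 = C/A/- → run C
t=5: L0/L1/L2 = -/A/- → run A
t=6: L0/L1/L2 = -/A/- → run A
t=7: (idle)
t=8: (idle)
t=9: (idle)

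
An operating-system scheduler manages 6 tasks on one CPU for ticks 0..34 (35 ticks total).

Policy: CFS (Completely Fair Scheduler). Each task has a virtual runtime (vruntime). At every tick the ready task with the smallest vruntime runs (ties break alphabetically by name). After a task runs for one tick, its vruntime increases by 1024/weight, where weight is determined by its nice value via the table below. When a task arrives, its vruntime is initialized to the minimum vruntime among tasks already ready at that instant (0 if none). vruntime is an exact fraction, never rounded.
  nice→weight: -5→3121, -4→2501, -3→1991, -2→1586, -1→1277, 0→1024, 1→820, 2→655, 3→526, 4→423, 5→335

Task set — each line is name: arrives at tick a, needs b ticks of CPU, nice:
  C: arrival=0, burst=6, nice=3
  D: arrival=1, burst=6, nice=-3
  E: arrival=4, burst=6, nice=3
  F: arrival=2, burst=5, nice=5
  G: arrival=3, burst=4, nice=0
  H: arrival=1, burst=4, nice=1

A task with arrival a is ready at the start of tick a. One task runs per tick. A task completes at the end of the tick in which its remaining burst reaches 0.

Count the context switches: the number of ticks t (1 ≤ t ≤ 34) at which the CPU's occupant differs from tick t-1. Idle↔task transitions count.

context switches = 30

t=0: vr[C=0] → run C
t=1: vr[C=512/263 D=512/263 H=512/263] → run C
t=2: vr[C=1024/263 D=512/263 F=512/263 H=512/263] → run D
t=3: vr[C=1024/263 D=1288704/523633 F=512/263 G=512/263 H=512/263] → run F
t=4: vr[C=1024/263 D=1288704/523633 E=512/263 F=440832/88105 G=512/263 H=512/263] → run E
t=5: vr[C=1024/263 D=1288704/523633 E=1024/263 F=440832/88105 G=512/263 H=512/263] → run G
t=6: vr[C=1024/263 D=1288704/523633 E=1024/263 F=440832/88105 G=775/263 H=512/263] → run H
t=7: vr[C=1024/263 D=1288704/523633 E=1024/263 F=440832/88105 G=775/263 H=172288/53915] → run D
t=8: vr[C=1024/263 D=1558016/523633 E=1024/263 F=440832/88105 G=775/263 H=172288/53915] → run G
t=9: vr[C=1024/263 D=1558016/523633 E=1024/263 F=440832/88105 G=1038/263 H=172288/53915] → run D
t=10: vr[C=1024/263 D=1827328/523633 E=1024/263 F=440832/88105 G=1038/263 H=172288/53915] → run H
t=11: vr[C=1024/263 D=1827328/523633 E=1024/263 F=440832/88105 G=1038/263 H=239616/53915] → run D
t=12: vr[C=1024/263 D=2096640/523633 E=1024/263 F=440832/88105 G=1038/263 H=239616/53915] → run C
t=13: vr[C=1536/263 D=2096640/523633 E=1024/263 F=440832/88105 G=1038/263 H=239616/53915] → run E
t=14: vr[C=1536/263 D=2096640/523633 E=1536/263 F=440832/88105 G=1038/263 H=239616/53915] → run G
t=15: vr[C=1536/263 D=2096640/523633 E=1536/263 F=440832/88105 G=1301/263 H=239616/53915] → run D
t=16: vr[C=1536/263 D=2365952/523633 E=1536/263 F=440832/88105 G=1301/263 H=239616/53915] → run H
t=17: vr[C=1536/263 D=2365952/523633 E=1536/263 F=440832/88105 G=1301/263 H=306944/53915] → run D
t=18: vr[C=1536/263 E=1536/263 F=440832/88105 G=1301/263 H=306944/53915] → run G
t=19: vr[C=1536/263 E=1536/263 F=440832/88105 H=306944/53915] → run F
t=20: vr[C=1536/263 E=1536/263 F=710144/88105 H=306944/53915] → run H
t=21: vr[C=1536/263 E=1536/263 F=710144/88105] → run C
t=22: vr[C=2048/263 E=1536/263 F=710144/88105] → run E
t=23: vr[C=2048/263 E=2048/263 F=710144/88105] → run C
t=24: vr[C=2560/263 E=2048/263 F=710144/88105] → run E
t=25: vr[C=2560/263 E=2560/263 F=710144/88105] → run F
t=26: vr[C=2560/263 E=2560/263 F=979456/88105] → run C
t=27: vr[E=2560/263 F=979456/88105] → run E
t=28: vr[E=3072/263 F=979456/88105] → run F
t=29: vr[E=3072/263 F=1248768/88105] → run E
t=30: vr[F=1248768/88105] → run F
t=31: (idle)
t=32: (idle)
t=33: (idle)
t=34: (idle)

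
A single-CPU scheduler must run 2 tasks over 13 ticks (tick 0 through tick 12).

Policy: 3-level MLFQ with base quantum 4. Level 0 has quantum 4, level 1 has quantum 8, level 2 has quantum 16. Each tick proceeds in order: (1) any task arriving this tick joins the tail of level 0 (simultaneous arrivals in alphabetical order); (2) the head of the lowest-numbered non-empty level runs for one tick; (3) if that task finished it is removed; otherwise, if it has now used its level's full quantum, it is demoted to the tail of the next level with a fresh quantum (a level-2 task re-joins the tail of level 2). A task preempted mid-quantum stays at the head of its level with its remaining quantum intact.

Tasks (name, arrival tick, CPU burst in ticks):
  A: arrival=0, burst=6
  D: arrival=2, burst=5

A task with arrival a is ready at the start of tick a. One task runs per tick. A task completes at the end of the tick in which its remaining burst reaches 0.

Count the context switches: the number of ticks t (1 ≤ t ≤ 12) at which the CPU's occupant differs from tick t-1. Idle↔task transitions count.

t=0: L0/L1/L2 = A/-/- → run A
t=1: L0/L1/L2 = A/-/- → run A
t=2: L0/L1/L2 = AD/-/- → run A
t=3: L0/L1/L2 = AD/-/- → run A
t=4: L0/L1/L2 = D/A/- → run D
t=5: L0/L1/L2 = D/A/- → run D
t=6: L0/L1/L2 = D/A/- → run D
t=7: L0/L1/L2 = D/A/- → run D
t=8: L0/L1/L2 = -/AD/- → run A
t=9: L0/L1/L2 = -/AD/- → run A
t=10: L0/L1/L2 = -/D/- → run D
t=11: (idle)
t=12: (idle)

context switches = 4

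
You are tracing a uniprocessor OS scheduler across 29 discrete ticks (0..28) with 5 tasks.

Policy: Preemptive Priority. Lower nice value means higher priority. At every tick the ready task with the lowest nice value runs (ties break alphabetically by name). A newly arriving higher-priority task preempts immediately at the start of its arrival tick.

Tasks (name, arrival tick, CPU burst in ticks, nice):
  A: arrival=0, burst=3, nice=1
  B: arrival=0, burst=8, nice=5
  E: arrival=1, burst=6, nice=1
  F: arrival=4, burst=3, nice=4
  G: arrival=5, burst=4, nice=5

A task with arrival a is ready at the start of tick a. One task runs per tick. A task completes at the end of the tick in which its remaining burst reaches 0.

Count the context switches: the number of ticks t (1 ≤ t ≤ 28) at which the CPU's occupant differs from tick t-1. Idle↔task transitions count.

context switches = 5

t=0: ready={A,B} → run A
t=1: ready={A,B,E} → run A
t=2: ready={A,B,E} → run A
t=3: ready={B,E} → run E
t=4: ready={B,E,F} → run E
t=5: ready={B,E,F,G} → run E
t=6: ready={B,E,F,G} → run E
t=7: ready={B,E,F,G} → run E
t=8: ready={B,E,F,G} → run E
t=9: ready={B,F,G} → run F
t=10: ready={B,F,G} → run F
t=11: ready={B,F,G} → run F
t=12: ready={B,G} → run B
t=13: ready={B,G} → run B
t=14: ready={B,G} → run B
t=15: ready={B,G} → run B
t=16: ready={B,G} → run B
t=17: ready={B,G} → run B
t=18: ready={B,G} → run B
t=19: ready={B,G} → run B
t=20: ready={G} → run G
t=21: ready={G} → run G
t=22: ready={G} → run G
t=23: ready={G} → run G
t=24: (idle)
t=25: (idle)
t=26: (idle)
t=27: (idle)
t=28: (idle)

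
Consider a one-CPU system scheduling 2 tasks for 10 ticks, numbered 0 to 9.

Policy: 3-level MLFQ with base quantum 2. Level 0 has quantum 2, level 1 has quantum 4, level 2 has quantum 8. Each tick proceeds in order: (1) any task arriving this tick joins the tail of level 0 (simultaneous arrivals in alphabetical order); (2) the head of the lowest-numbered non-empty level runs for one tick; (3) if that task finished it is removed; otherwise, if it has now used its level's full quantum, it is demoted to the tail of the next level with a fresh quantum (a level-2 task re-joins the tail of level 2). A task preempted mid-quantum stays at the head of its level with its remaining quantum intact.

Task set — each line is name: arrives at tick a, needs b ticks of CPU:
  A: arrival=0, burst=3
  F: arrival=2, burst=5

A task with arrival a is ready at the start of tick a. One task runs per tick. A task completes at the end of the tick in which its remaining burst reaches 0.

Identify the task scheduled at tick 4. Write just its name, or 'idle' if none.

running at tick 4 = A

t=0: L0/L1/L2 = A/-/- → run A
t=1: L0/L1/L2 = A/-/- → run A
t=2: L0/L1/L2 = F/A/- → run F
t=3: L0/L1/L2 = F/A/- → run F
t=4: L0/L1/L2 = -/AF/- → run A
t=5: L0/L1/L2 = -/F/- → run F
t=6: L0/L1/L2 = -/F/- → run F
t=7: L0/L1/L2 = -/F/- → run F
t=8: (idle)
t=9: (idle)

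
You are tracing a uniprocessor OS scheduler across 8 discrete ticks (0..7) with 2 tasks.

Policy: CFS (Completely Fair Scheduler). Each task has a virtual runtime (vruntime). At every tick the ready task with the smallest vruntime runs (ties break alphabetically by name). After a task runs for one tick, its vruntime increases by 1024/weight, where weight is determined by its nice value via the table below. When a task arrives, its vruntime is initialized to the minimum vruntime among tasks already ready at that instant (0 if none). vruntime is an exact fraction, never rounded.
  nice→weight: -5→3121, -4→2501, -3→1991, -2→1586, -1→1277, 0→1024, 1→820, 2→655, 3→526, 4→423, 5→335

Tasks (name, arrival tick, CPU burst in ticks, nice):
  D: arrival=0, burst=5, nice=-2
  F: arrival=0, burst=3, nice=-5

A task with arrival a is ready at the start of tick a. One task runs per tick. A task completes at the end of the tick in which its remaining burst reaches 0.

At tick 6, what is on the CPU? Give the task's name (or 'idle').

running at tick 6 = D

t=0: vr[D=0 F=0] → run D
t=1: vr[D=512/793 F=0] → run F
t=2: vr[D=512/793 F=1024/3121] → run F
t=3: vr[D=512/793 F=2048/3121] → run D
t=4: vr[D=1024/793 F=2048/3121] → run F
t=5: vr[D=1024/793] → run D
t=6: vr[D=1536/793] → run D
t=7: vr[D=2048/793] → run D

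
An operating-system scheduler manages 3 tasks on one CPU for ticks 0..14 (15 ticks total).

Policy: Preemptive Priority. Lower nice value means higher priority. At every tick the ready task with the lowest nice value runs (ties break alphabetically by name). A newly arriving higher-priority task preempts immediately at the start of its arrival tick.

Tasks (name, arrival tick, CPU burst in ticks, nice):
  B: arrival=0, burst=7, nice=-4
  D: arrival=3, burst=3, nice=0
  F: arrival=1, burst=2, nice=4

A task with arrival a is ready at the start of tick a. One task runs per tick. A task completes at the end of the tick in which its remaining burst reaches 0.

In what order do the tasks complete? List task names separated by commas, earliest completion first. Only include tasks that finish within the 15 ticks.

t=0: ready={B} → run B
t=1: ready={B,F} → run B
t=2: ready={B,F} → run B
t=3: ready={B,D,F} → run B
t=4: ready={B,D,F} → run B
t=5: ready={B,D,F} → run B
t=6: ready={B,D,F} → run B
t=7: ready={D,F} → run D
t=8: ready={D,F} → run D
t=9: ready={D,F} → run D
t=10: ready={F} → run F
t=11: ready={F} → run F
t=12: (idle)
t=13: (idle)
t=14: (idle)

completion order = B, D, F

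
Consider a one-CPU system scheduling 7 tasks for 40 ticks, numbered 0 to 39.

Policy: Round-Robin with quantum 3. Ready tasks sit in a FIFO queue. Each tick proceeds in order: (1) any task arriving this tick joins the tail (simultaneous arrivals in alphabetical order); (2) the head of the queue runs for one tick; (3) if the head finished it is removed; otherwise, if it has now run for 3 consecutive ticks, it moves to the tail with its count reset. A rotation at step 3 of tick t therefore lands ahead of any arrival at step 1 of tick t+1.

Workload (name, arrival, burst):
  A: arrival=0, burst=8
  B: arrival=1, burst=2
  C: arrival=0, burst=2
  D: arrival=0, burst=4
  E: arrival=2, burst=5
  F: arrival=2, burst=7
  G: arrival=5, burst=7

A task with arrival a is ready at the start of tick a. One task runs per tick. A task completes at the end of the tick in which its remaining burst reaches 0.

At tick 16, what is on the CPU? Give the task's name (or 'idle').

t=0: queue=[A,C,D] q_used=0 → run A
t=1: queue=[A,C,D,B] q_used=1 → run A
t=2: queue=[A,C,D,B,E,F] q_used=2 → run A
t=3: queue=[C,D,B,E,F,A] q_used=0 → run C
t=4: queue=[C,D,B,E,F,A] q_used=1 → run C
t=5: queue=[D,B,E,F,A,G] q_used=0 → run D
t=6: queue=[D,B,E,F,A,G] q_used=1 → run D
t=7: queue=[D,B,E,F,A,G] q_used=2 → run D
t=8: queue=[B,E,F,A,G,D] q_used=0 → run B
t=9: queue=[B,E,F,A,G,D] q_used=1 → run B
t=10: queue=[E,F,A,G,D] q_used=0 → run E
t=11: queue=[E,F,A,G,D] q_used=1 → run E
t=12: queue=[E,F,A,G,D] q_used=2 → run E
t=13: queue=[F,A,G,D,E] q_used=0 → run F
t=14: queue=[F,A,G,D,E] q_used=1 → run F
t=15: queue=[F,A,G,D,E] q_used=2 → run F
t=16: queue=[A,G,D,E,F] q_used=0 → run A
t=17: queue=[A,G,D,E,F] q_used=1 → run A
t=18: queue=[A,G,D,E,F] q_used=2 → run A
t=19: queue=[G,D,E,F,A] q_used=0 → run G
t=20: queue=[G,D,E,F,A] q_used=1 → run G
t=21: queue=[G,D,E,F,A] q_used=2 → run G
t=22: queue=[D,E,F,A,G] q_used=0 → run D
t=23: queue=[E,F,A,G] q_used=0 → run E
t=24: queue=[E,F,A,G] q_used=1 → run E
t=25: queue=[F,A,G] q_used=0 → run F
t=26: queue=[F,A,G] q_used=1 → run F
t=27: queue=[F,A,G] q_used=2 → run F
t=28: queue=[A,G,F] q_used=0 → run A
t=29: queue=[A,G,F] q_used=1 → run A
t=30: queue=[G,F] q_used=0 → run G
t=31: queue=[G,F] q_used=1 → run G
t=32: queue=[G,F] q_used=2 → run G
t=33: queue=[F,G] q_used=0 → run F
t=34: queue=[G] q_used=0 → run G
t=35: (idle)
t=36: (idle)
t=37: (idle)
t=38: (idle)
t=39: (idle)

running at tick 16 = A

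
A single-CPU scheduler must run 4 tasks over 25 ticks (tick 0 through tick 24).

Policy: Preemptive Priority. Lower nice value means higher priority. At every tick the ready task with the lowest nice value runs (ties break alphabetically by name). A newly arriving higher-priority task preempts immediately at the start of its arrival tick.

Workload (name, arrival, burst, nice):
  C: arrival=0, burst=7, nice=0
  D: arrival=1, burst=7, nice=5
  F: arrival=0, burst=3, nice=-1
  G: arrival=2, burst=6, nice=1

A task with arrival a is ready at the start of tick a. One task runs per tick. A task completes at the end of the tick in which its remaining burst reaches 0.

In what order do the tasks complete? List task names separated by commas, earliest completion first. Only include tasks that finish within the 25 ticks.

completion order = F, C, G, D

t=0: ready={C,F} → run F
t=1: ready={C,D,F} → run F
t=2: ready={C,D,F,G} → run F
t=3: ready={C,D,G} → run C
t=4: ready={C,D,G} → run C
t=5: ready={C,D,G} → run C
t=6: ready={C,D,G} → run C
t=7: ready={C,D,G} → run C
t=8: ready={C,D,G} → run C
t=9: ready={C,D,G} → run C
t=10: ready={D,G} → run G
t=11: ready={D,G} → run G
t=12: ready={D,G} → run G
t=13: ready={D,G} → run G
t=14: ready={D,G} → run G
t=15: ready={D,G} → run G
t=16: ready={D} → run D
t=17: ready={D} → run D
t=18: ready={D} → run D
t=19: ready={D} → run D
t=20: ready={D} → run D
t=21: ready={D} → run D
t=22: ready={D} → run D
t=23: (idle)
t=24: (idle)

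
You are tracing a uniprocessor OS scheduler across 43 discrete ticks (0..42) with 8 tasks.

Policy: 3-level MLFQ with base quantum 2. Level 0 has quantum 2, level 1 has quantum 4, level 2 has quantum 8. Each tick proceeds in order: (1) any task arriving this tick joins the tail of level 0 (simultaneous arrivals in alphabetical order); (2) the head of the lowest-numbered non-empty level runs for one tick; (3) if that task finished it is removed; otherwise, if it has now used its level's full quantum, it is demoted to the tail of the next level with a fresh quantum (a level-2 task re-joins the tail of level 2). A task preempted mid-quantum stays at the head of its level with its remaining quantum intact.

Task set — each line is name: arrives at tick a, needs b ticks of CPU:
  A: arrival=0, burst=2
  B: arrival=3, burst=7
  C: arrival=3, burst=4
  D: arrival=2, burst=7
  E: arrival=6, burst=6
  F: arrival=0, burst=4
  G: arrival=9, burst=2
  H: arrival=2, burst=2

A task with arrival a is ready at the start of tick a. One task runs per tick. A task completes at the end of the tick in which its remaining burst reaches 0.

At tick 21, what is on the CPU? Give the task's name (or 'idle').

t=0: L0/L1/L2 = AF/-/- → run A
t=1: L0/L1/L2 = AF/-/- → run A
t=2: L0/L1/L2 = FDH/-/- → run F
t=3: L0/L1/L2 = FDHBC/-/- → run F
t=4: L0/L1/L2 = DHBC/F/- → run D
t=5: L0/L1/L2 = DHBC/F/- → run D
t=6: L0/L1/L2 = HBCE/FD/- → run H
t=7: L0/L1/L2 = HBCE/FD/- → run H
t=8: L0/L1/L2 = BCE/FD/- → run B
t=9: L0/L1/L2 = BCEG/FD/- → run B
t=10: L0/L1/L2 = CEG/FDB/- → run C
t=11: L0/L1/L2 = CEG/FDB/- → run C
t=12: L0/L1/L2 = EG/FDBC/- → run E
t=13: L0/L1/L2 = EG/FDBC/- → run E
t=14: L0/L1/L2 = G/FDBCE/- → run G
t=15: L0/L1/L2 = G/FDBCE/- → run G
t=16: L0/L1/L2 = -/FDBCE/- → run F
t=17: L0/L1/L2 = -/FDBCE/- → run F
t=18: L0/L1/L2 = -/DBCE/- → run D
t=19: L0/L1/L2 = -/DBCE/- → run D
t=20: L0/L1/L2 = -/DBCE/- → run D
t=21: L0/L1/L2 = -/DBCE/- → run D
t=22: L0/L1/L2 = -/BCE/D → run B
t=23: L0/L1/L2 = -/BCE/D → run B
t=24: L0/L1/L2 = -/BCE/D → run B
t=25: L0/L1/L2 = -/BCE/D → run B
t=26: L0/L1/L2 = -/CE/DB → run C
t=27: L0/L1/L2 = -/CE/DB → run C
t=28: L0/L1/L2 = -/E/DB → run E
t=29: L0/L1/L2 = -/E/DB → run E
t=30: L0/L1/L2 = -/E/DB → run E
t=31: L0/L1/L2 = -/E/DB → run E
t=32: L0/L1/L2 = -/-/DB → run D
t=33: L0/L1/L2 = -/-/B → run B
t=34: (idle)
t=35: (idle)
t=36: (idle)
t=37: (idle)
t=38: (idle)
t=39: (idle)
t=40: (idle)
t=41: (idle)
t=42: (idle)

running at tick 21 = D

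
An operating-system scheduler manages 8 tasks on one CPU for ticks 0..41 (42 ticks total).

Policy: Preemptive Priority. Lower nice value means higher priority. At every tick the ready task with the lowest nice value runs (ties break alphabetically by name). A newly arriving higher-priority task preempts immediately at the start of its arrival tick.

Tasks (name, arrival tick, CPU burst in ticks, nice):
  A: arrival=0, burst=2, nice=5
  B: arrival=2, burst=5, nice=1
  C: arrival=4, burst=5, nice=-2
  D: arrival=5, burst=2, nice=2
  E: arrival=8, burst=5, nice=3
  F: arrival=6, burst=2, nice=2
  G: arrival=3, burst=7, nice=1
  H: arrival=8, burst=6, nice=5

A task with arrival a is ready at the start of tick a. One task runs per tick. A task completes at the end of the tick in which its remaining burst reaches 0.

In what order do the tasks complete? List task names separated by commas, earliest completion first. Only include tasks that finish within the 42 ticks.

t=0: ready={A} → run A
t=1: ready={A} → run A
t=2: ready={B} → run B
t=3: ready={B,G} → run B
t=4: ready={B,C,G} → run C
t=5: ready={B,C,D,G} → run C
t=6: ready={B,C,D,F,G} → run C
t=7: ready={B,C,D,F,G} → run C
t=8: ready={B,C,D,E,F,G,H} → run C
t=9: ready={B,D,E,F,G,H} → run B
t=10: ready={B,D,E,F,G,H} → run B
t=11: ready={B,D,E,F,G,H} → run B
t=12: ready={D,E,F,G,H} → run G
t=13: ready={D,E,F,G,H} → run G
t=14: ready={D,E,F,G,H} → run G
t=15: ready={D,E,F,G,H} → run G
t=16: ready={D,E,F,G,H} → run G
t=17: ready={D,E,F,G,H} → run G
t=18: ready={D,E,F,G,H} → run G
t=19: ready={D,E,F,H} → run D
t=20: ready={D,E,F,H} → run D
t=21: ready={E,F,H} → run F
t=22: ready={E,F,H} → run F
t=23: ready={E,H} → run E
t=24: ready={E,H} → run E
t=25: ready={E,H} → run E
t=26: ready={E,H} → run E
t=27: ready={E,H} → run E
t=28: ready={H} → run H
t=29: ready={H} → run H
t=30: ready={H} → run H
t=31: ready={H} → run H
t=32: ready={H} → run H
t=33: ready={H} → run H
t=34: (idle)
t=35: (idle)
t=36: (idle)
t=37: (idle)
t=38: (idle)
t=39: (idle)
t=40: (idle)
t=41: (idle)

completion order = A, C, B, G, D, F, E, H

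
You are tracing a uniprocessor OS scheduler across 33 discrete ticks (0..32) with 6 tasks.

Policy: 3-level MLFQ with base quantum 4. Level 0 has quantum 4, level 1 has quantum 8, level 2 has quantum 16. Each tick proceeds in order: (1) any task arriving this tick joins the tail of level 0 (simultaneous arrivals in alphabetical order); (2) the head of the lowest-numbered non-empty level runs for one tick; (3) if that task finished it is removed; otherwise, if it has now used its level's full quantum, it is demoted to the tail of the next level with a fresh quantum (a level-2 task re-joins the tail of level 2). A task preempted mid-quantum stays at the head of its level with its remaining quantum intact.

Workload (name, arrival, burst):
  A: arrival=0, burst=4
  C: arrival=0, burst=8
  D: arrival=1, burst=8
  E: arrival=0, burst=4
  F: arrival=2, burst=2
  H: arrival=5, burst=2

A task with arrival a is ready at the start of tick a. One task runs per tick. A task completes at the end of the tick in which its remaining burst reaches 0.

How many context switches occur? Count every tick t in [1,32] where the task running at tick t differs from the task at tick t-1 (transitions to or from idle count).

context switches = 8

t=0: L0/L1/L2 = ACE/-/- → run A
t=1: L0/L1/L2 = ACED/-/- → run A
t=2: L0/L1/L2 = ACEDF/-/- → run A
t=3: L0/L1/L2 = ACEDF/-/- → run A
t=4: L0/L1/L2 = CEDF/-/- → run C
t=5: L0/L1/L2 = CEDFH/-/- → run C
t=6: L0/L1/L2 = CEDFH/-/- → run C
t=7: L0/L1/L2 = CEDFH/-/- → run C
t=8: L0/L1/L2 = EDFH/C/- → run E
t=9: L0/L1/L2 = EDFH/C/- → run E
t=10: L0/L1/L2 = EDFH/C/- → run E
t=11: L0/L1/L2 = EDFH/C/- → run E
t=12: L0/L1/L2 = DFH/C/- → run D
t=13: L0/L1/L2 = DFH/C/- → run D
t=14: L0/L1/L2 = DFH/C/- → run D
t=15: L0/L1/L2 = DFH/C/- → run D
t=16: L0/L1/L2 = FH/CD/- → run F
t=17: L0/L1/L2 = FH/CD/- → run F
t=18: L0/L1/L2 = H/CD/- → run H
t=19: L0/L1/L2 = H/CD/- → run H
t=20: L0/L1/L2 = -/CD/- → run C
t=21: L0/L1/L2 = -/CD/- → run C
t=22: L0/L1/L2 = -/CD/- → run C
t=23: L0/L1/L2 = -/CD/- → run C
t=24: L0/L1/L2 = -/D/- → run D
t=25: L0/L1/L2 = -/D/- → run D
t=26: L0/L1/L2 = -/D/- → run D
t=27: L0/L1/L2 = -/D/- → run D
t=28: (idle)
t=29: (idle)
t=30: (idle)
t=31: (idle)
t=32: (idle)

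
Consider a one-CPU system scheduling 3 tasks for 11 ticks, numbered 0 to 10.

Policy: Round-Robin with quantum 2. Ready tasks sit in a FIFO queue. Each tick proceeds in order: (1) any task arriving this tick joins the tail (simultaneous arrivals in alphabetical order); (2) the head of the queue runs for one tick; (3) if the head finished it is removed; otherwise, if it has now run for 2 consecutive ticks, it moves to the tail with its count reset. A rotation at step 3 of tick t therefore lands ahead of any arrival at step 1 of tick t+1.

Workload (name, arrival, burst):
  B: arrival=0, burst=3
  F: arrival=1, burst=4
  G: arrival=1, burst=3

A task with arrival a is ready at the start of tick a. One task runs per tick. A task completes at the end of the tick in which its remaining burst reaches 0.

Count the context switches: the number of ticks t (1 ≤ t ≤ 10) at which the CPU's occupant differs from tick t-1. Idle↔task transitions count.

t=0: queue=[B] q_used=0 → run B
t=1: queue=[B,F,G] q_used=1 → run B
t=2: queue=[F,G,B] q_used=0 → run F
t=3: queue=[F,G,B] q_used=1 → run F
t=4: queue=[G,B,F] q_used=0 → run G
t=5: queue=[G,B,F] q_used=1 → run G
t=6: queue=[B,F,G] q_used=0 → run B
t=7: queue=[F,G] q_used=0 → run F
t=8: queue=[F,G] q_used=1 → run F
t=9: queue=[G] q_used=0 → run G
t=10: (idle)

context switches = 6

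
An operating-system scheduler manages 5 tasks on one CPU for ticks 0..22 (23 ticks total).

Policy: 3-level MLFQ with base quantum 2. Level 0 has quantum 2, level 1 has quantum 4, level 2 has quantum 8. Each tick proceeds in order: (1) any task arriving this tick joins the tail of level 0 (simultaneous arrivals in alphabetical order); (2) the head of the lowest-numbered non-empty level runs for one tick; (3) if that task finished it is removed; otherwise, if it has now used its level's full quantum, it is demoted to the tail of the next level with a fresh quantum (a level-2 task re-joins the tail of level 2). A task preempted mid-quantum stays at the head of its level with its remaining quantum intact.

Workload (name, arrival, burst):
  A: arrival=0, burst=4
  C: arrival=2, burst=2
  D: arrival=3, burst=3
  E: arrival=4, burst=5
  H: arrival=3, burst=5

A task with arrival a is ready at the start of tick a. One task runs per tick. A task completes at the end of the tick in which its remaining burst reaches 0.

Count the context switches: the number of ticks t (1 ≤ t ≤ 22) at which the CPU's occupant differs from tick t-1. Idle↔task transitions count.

context switches = 9

t=0: L0/L1/L2 = A/-/- → run A
t=1: L0/L1/L2 = A/-/- → run A
t=2: L0/L1/L2 = C/A/- → run C
t=3: L0/L1/L2 = CDH/A/- → run C
t=4: L0/L1/L2 = DHE/A/- → run D
t=5: L0/L1/L2 = DHE/A/- → run D
t=6: L0/L1/L2 = HE/AD/- → run H
t=7: L0/L1/L2 = HE/AD/- → run H
t=8: L0/L1/L2 = E/ADH/- → run E
t=9: L0/L1/L2 = E/ADH/- → run E
t=10: L0/L1/L2 = -/ADHE/- → run A
t=11: L0/L1/L2 = -/ADHE/- → run A
t=12: L0/L1/L2 = -/DHE/- → run D
t=13: L0/L1/L2 = -/HE/- → run H
t=14: L0/L1/L2 = -/HE/- → run H
t=15: L0/L1/L2 = -/HE/- → run H
t=16: L0/L1/L2 = -/E/- → run E
t=17: L0/L1/L2 = -/E/- → run E
t=18: L0/L1/L2 = -/E/- → run E
t=19: (idle)
t=20: (idle)
t=21: (idle)
t=22: (idle)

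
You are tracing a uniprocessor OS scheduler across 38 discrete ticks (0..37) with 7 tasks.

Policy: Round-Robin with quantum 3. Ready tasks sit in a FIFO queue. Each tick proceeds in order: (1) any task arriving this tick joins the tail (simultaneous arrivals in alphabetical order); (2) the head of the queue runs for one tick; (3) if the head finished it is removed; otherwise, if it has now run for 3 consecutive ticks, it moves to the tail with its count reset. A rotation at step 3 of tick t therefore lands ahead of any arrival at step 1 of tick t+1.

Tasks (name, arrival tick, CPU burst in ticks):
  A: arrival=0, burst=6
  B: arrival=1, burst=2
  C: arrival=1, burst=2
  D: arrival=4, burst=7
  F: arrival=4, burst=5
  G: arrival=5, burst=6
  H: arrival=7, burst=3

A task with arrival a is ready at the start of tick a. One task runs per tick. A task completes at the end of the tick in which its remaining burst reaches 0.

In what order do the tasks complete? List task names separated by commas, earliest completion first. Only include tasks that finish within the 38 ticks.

t=0: queue=[A] q_used=0 → run A
t=1: queue=[A,B,C] q_used=1 → run A
t=2: queue=[A,B,C] q_used=2 → run A
t=3: queue=[B,C,A] q_used=0 → run B
t=4: queue=[B,C,A,D,F] q_used=1 → run B
t=5: queue=[C,A,D,F,G] q_used=0 → run C
t=6: queue=[C,A,D,F,G] q_used=1 → run C
t=7: queue=[A,D,F,G,H] q_used=0 → run A
t=8: queue=[A,D,F,G,H] q_used=1 → run A
t=9: queue=[A,D,F,G,H] q_used=2 → run A
t=10: queue=[D,F,G,H] q_used=0 → run D
t=11: queue=[D,F,G,H] q_used=1 → run D
t=12: queue=[D,F,G,H] q_used=2 → run D
t=13: queue=[F,G,H,D] q_used=0 → run F
t=14: queue=[F,G,H,D] q_used=1 → run F
t=15: queue=[F,G,H,D] q_used=2 → run F
t=16: queue=[G,H,D,F] q_used=0 → run G
t=17: queue=[G,H,D,F] q_used=1 → run G
t=18: queue=[G,H,D,F] q_used=2 → run G
t=19: queue=[H,D,F,G] q_used=0 → run H
t=20: queue=[H,D,F,G] q_used=1 → run H
t=21: queue=[H,D,F,G] q_used=2 → run H
t=22: queue=[D,F,G] q_used=0 → run D
t=23: queue=[D,F,G] q_used=1 → run D
t=24: queue=[D,F,G] q_used=2 → run D
t=25: queue=[F,G,D] q_used=0 → run F
t=26: queue=[F,G,D] q_used=1 → run F
t=27: queue=[G,D] q_used=0 → run G
t=28: queue=[G,D] q_used=1 → run G
t=29: queue=[G,D] q_used=2 → run G
t=30: queue=[D] q_used=0 → run D
t=31: (idle)
t=32: (idle)
t=33: (idle)
t=34: (idle)
t=35: (idle)
t=36: (idle)
t=37: (idle)

completion order = B, C, A, H, F, G, D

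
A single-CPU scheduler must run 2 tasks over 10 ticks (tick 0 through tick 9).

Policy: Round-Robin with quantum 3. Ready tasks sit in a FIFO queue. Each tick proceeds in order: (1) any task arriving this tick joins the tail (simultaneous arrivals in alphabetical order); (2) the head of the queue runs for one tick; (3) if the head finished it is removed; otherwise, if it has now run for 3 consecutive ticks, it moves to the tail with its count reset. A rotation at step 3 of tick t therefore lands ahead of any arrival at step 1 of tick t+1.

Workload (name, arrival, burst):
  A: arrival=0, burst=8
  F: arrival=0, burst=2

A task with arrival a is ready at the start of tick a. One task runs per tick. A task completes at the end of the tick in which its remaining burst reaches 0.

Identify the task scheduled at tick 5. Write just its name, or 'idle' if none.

running at tick 5 = A

t=0: queue=[A,F] q_used=0 → run A
t=1: queue=[A,F] q_used=1 → run A
t=2: queue=[A,F] q_used=2 → run A
t=3: queue=[F,A] q_used=0 → run F
t=4: queue=[F,A] q_used=1 → run F
t=5: queue=[A] q_used=0 → run A
t=6: queue=[A] q_used=1 → run A
t=7: queue=[A] q_used=2 → run A
t=8: queue=[A] q_used=0 → run A
t=9: queue=[A] q_used=1 → run A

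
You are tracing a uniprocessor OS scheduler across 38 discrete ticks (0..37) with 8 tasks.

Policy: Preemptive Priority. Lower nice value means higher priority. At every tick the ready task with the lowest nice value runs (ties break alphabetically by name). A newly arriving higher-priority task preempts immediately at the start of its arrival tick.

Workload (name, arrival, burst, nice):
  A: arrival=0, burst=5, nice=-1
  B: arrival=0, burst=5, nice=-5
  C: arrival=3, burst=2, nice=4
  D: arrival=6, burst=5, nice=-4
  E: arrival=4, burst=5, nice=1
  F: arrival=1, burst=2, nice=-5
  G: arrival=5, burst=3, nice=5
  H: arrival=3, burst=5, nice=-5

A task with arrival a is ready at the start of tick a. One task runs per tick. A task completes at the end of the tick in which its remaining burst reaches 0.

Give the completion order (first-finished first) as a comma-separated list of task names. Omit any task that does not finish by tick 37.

t=0: ready={A,B} → run B
t=1: ready={A,B,F} → run B
t=2: ready={A,B,F} → run B
t=3: ready={A,B,C,F,H} → run B
t=4: ready={A,B,C,E,F,H} → run B
t=5: ready={A,C,E,F,G,H} → run F
t=6: ready={A,C,D,E,F,G,H} → run F
t=7: ready={A,C,D,E,G,H} → run H
t=8: ready={A,C,D,E,G,H} → run H
t=9: ready={A,C,D,E,G,H} → run H
t=10: ready={A,C,D,E,G,H} → run H
t=11: ready={A,C,D,E,G,H} → run H
t=12: ready={A,C,D,E,G} → run D
t=13: ready={A,C,D,E,G} → run D
t=14: ready={A,C,D,E,G} → run D
t=15: ready={A,C,D,E,G} → run D
t=16: ready={A,C,D,E,G} → run D
t=17: ready={A,C,E,G} → run A
t=18: ready={A,C,E,G} → run A
t=19: ready={A,C,E,G} → run A
t=20: ready={A,C,E,G} → run A
t=21: ready={A,C,E,G} → run A
t=22: ready={C,E,G} → run E
t=23: ready={C,E,G} → run E
t=24: ready={C,E,G} → run E
t=25: ready={C,E,G} → run E
t=26: ready={C,E,G} → run E
t=27: ready={C,G} → run C
t=28: ready={C,G} → run C
t=29: ready={G} → run G
t=30: ready={G} → run G
t=31: ready={G} → run G
t=32: (idle)
t=33: (idle)
t=34: (idle)
t=35: (idle)
t=36: (idle)
t=37: (idle)

completion order = B, F, H, D, A, E, C, G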